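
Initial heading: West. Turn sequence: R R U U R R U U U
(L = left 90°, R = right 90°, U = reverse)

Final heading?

Answer: Final heading: East

Derivation:
Start: West
  R (right (90° clockwise)) -> North
  R (right (90° clockwise)) -> East
  U (U-turn (180°)) -> West
  U (U-turn (180°)) -> East
  R (right (90° clockwise)) -> South
  R (right (90° clockwise)) -> West
  U (U-turn (180°)) -> East
  U (U-turn (180°)) -> West
  U (U-turn (180°)) -> East
Final: East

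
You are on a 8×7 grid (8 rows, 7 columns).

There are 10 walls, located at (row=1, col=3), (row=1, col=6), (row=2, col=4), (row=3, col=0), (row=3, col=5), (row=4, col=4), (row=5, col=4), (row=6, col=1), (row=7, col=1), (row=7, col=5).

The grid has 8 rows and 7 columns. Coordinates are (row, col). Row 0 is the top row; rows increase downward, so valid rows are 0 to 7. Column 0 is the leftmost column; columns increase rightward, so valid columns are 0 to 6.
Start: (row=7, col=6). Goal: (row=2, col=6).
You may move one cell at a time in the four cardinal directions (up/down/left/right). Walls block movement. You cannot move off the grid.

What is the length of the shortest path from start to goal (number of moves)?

BFS from (row=7, col=6) until reaching (row=2, col=6):
  Distance 0: (row=7, col=6)
  Distance 1: (row=6, col=6)
  Distance 2: (row=5, col=6), (row=6, col=5)
  Distance 3: (row=4, col=6), (row=5, col=5), (row=6, col=4)
  Distance 4: (row=3, col=6), (row=4, col=5), (row=6, col=3), (row=7, col=4)
  Distance 5: (row=2, col=6), (row=5, col=3), (row=6, col=2), (row=7, col=3)  <- goal reached here
One shortest path (5 moves): (row=7, col=6) -> (row=6, col=6) -> (row=5, col=6) -> (row=4, col=6) -> (row=3, col=6) -> (row=2, col=6)

Answer: Shortest path length: 5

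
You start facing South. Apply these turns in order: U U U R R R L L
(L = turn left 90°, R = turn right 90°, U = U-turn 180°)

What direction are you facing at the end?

Answer: Final heading: East

Derivation:
Start: South
  U (U-turn (180°)) -> North
  U (U-turn (180°)) -> South
  U (U-turn (180°)) -> North
  R (right (90° clockwise)) -> East
  R (right (90° clockwise)) -> South
  R (right (90° clockwise)) -> West
  L (left (90° counter-clockwise)) -> South
  L (left (90° counter-clockwise)) -> East
Final: East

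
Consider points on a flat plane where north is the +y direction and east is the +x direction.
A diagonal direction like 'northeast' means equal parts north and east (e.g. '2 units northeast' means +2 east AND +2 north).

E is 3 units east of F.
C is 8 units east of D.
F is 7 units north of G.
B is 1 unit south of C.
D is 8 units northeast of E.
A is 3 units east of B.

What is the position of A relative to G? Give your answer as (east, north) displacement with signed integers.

Place G at the origin (east=0, north=0).
  F is 7 units north of G: delta (east=+0, north=+7); F at (east=0, north=7).
  E is 3 units east of F: delta (east=+3, north=+0); E at (east=3, north=7).
  D is 8 units northeast of E: delta (east=+8, north=+8); D at (east=11, north=15).
  C is 8 units east of D: delta (east=+8, north=+0); C at (east=19, north=15).
  B is 1 unit south of C: delta (east=+0, north=-1); B at (east=19, north=14).
  A is 3 units east of B: delta (east=+3, north=+0); A at (east=22, north=14).
Therefore A relative to G: (east=22, north=14).

Answer: A is at (east=22, north=14) relative to G.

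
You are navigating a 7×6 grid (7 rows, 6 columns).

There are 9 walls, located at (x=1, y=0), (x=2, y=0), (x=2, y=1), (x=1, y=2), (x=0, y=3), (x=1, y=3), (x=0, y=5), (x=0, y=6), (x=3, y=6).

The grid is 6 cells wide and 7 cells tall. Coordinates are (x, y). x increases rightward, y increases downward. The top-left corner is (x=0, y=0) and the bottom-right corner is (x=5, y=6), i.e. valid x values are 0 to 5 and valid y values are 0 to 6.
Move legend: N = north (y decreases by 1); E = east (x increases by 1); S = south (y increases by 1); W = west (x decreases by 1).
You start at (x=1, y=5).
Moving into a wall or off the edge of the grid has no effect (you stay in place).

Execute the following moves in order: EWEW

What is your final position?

Start: (x=1, y=5)
  E (east): (x=1, y=5) -> (x=2, y=5)
  W (west): (x=2, y=5) -> (x=1, y=5)
  E (east): (x=1, y=5) -> (x=2, y=5)
  W (west): (x=2, y=5) -> (x=1, y=5)
Final: (x=1, y=5)

Answer: Final position: (x=1, y=5)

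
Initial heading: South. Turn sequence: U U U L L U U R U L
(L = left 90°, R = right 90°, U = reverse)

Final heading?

Start: South
  U (U-turn (180°)) -> North
  U (U-turn (180°)) -> South
  U (U-turn (180°)) -> North
  L (left (90° counter-clockwise)) -> West
  L (left (90° counter-clockwise)) -> South
  U (U-turn (180°)) -> North
  U (U-turn (180°)) -> South
  R (right (90° clockwise)) -> West
  U (U-turn (180°)) -> East
  L (left (90° counter-clockwise)) -> North
Final: North

Answer: Final heading: North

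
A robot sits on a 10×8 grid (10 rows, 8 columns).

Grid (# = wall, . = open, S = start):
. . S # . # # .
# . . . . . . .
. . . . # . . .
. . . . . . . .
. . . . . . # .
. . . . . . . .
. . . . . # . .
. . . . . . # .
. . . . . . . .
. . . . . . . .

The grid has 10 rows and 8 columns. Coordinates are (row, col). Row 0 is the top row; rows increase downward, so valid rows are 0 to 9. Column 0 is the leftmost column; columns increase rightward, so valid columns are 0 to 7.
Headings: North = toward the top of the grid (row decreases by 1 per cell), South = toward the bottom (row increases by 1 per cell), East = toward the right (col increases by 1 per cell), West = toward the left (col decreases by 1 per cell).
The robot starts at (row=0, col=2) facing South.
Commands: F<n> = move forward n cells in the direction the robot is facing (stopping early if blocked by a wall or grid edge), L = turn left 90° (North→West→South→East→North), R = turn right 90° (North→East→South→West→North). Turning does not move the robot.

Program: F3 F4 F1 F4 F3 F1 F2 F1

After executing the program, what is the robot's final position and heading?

Answer: Final position: (row=9, col=2), facing South

Derivation:
Start: (row=0, col=2), facing South
  F3: move forward 3, now at (row=3, col=2)
  F4: move forward 4, now at (row=7, col=2)
  F1: move forward 1, now at (row=8, col=2)
  F4: move forward 1/4 (blocked), now at (row=9, col=2)
  F3: move forward 0/3 (blocked), now at (row=9, col=2)
  F1: move forward 0/1 (blocked), now at (row=9, col=2)
  F2: move forward 0/2 (blocked), now at (row=9, col=2)
  F1: move forward 0/1 (blocked), now at (row=9, col=2)
Final: (row=9, col=2), facing South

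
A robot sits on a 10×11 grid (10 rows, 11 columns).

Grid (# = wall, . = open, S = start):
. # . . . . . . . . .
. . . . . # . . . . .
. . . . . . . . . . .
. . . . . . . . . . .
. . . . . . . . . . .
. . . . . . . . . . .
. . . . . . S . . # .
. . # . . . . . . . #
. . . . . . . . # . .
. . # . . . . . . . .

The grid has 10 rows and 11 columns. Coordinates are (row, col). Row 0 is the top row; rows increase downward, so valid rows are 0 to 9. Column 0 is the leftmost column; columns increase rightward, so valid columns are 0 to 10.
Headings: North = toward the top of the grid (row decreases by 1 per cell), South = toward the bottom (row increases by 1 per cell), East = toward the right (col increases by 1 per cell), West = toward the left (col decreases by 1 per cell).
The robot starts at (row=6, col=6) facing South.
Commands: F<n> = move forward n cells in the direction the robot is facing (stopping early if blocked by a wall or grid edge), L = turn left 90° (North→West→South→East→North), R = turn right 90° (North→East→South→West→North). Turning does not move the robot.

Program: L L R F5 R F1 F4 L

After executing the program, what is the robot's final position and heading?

Answer: Final position: (row=7, col=8), facing East

Derivation:
Start: (row=6, col=6), facing South
  L: turn left, now facing East
  L: turn left, now facing North
  R: turn right, now facing East
  F5: move forward 2/5 (blocked), now at (row=6, col=8)
  R: turn right, now facing South
  F1: move forward 1, now at (row=7, col=8)
  F4: move forward 0/4 (blocked), now at (row=7, col=8)
  L: turn left, now facing East
Final: (row=7, col=8), facing East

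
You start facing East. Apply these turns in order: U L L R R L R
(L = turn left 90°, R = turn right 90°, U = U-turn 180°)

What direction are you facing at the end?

Start: East
  U (U-turn (180°)) -> West
  L (left (90° counter-clockwise)) -> South
  L (left (90° counter-clockwise)) -> East
  R (right (90° clockwise)) -> South
  R (right (90° clockwise)) -> West
  L (left (90° counter-clockwise)) -> South
  R (right (90° clockwise)) -> West
Final: West

Answer: Final heading: West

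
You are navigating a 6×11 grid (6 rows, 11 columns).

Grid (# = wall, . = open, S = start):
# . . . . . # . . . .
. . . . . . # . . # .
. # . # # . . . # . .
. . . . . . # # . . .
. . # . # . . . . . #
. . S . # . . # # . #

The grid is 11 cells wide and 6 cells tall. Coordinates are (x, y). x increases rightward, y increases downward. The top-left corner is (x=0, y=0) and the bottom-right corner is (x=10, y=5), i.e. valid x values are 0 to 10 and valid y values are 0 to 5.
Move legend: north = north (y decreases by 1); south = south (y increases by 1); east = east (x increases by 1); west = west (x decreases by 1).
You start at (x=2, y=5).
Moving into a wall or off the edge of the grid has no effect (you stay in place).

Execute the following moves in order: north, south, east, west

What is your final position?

Start: (x=2, y=5)
  north (north): blocked, stay at (x=2, y=5)
  south (south): blocked, stay at (x=2, y=5)
  east (east): (x=2, y=5) -> (x=3, y=5)
  west (west): (x=3, y=5) -> (x=2, y=5)
Final: (x=2, y=5)

Answer: Final position: (x=2, y=5)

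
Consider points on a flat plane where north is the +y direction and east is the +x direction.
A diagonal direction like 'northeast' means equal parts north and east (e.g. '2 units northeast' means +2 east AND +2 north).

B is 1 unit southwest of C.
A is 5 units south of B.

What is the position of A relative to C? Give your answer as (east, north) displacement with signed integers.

Place C at the origin (east=0, north=0).
  B is 1 unit southwest of C: delta (east=-1, north=-1); B at (east=-1, north=-1).
  A is 5 units south of B: delta (east=+0, north=-5); A at (east=-1, north=-6).
Therefore A relative to C: (east=-1, north=-6).

Answer: A is at (east=-1, north=-6) relative to C.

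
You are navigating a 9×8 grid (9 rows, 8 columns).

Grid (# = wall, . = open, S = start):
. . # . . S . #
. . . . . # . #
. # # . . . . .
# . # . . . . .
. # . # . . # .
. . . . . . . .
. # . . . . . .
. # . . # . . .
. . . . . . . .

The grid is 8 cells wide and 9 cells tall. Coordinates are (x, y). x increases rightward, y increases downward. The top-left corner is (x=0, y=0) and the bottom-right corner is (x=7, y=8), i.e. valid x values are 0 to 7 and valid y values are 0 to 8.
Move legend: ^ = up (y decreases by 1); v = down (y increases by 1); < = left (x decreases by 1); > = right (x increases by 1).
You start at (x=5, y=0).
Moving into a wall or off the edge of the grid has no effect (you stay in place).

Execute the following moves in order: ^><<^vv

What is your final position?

Answer: Final position: (x=4, y=2)

Derivation:
Start: (x=5, y=0)
  ^ (up): blocked, stay at (x=5, y=0)
  > (right): (x=5, y=0) -> (x=6, y=0)
  < (left): (x=6, y=0) -> (x=5, y=0)
  < (left): (x=5, y=0) -> (x=4, y=0)
  ^ (up): blocked, stay at (x=4, y=0)
  v (down): (x=4, y=0) -> (x=4, y=1)
  v (down): (x=4, y=1) -> (x=4, y=2)
Final: (x=4, y=2)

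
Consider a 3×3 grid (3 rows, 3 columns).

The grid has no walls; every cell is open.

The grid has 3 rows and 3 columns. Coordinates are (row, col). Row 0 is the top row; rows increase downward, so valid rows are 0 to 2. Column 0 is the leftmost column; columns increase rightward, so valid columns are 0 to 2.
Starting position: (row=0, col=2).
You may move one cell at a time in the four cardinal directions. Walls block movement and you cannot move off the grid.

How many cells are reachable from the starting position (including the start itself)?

BFS flood-fill from (row=0, col=2):
  Distance 0: (row=0, col=2)
  Distance 1: (row=0, col=1), (row=1, col=2)
  Distance 2: (row=0, col=0), (row=1, col=1), (row=2, col=2)
  Distance 3: (row=1, col=0), (row=2, col=1)
  Distance 4: (row=2, col=0)
Total reachable: 9 (grid has 9 open cells total)

Answer: Reachable cells: 9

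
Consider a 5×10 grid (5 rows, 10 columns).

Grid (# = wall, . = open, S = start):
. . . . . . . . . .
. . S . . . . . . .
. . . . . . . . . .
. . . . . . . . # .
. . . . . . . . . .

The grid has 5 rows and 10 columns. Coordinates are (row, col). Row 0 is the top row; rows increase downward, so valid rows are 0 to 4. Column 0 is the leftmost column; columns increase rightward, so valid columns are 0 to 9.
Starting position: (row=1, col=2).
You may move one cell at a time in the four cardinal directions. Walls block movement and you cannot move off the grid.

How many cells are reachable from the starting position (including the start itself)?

BFS flood-fill from (row=1, col=2):
  Distance 0: (row=1, col=2)
  Distance 1: (row=0, col=2), (row=1, col=1), (row=1, col=3), (row=2, col=2)
  Distance 2: (row=0, col=1), (row=0, col=3), (row=1, col=0), (row=1, col=4), (row=2, col=1), (row=2, col=3), (row=3, col=2)
  Distance 3: (row=0, col=0), (row=0, col=4), (row=1, col=5), (row=2, col=0), (row=2, col=4), (row=3, col=1), (row=3, col=3), (row=4, col=2)
  Distance 4: (row=0, col=5), (row=1, col=6), (row=2, col=5), (row=3, col=0), (row=3, col=4), (row=4, col=1), (row=4, col=3)
  Distance 5: (row=0, col=6), (row=1, col=7), (row=2, col=6), (row=3, col=5), (row=4, col=0), (row=4, col=4)
  Distance 6: (row=0, col=7), (row=1, col=8), (row=2, col=7), (row=3, col=6), (row=4, col=5)
  Distance 7: (row=0, col=8), (row=1, col=9), (row=2, col=8), (row=3, col=7), (row=4, col=6)
  Distance 8: (row=0, col=9), (row=2, col=9), (row=4, col=7)
  Distance 9: (row=3, col=9), (row=4, col=8)
  Distance 10: (row=4, col=9)
Total reachable: 49 (grid has 49 open cells total)

Answer: Reachable cells: 49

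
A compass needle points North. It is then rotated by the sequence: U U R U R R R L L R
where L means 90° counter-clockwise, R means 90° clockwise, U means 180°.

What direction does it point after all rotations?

Answer: Final heading: East

Derivation:
Start: North
  U (U-turn (180°)) -> South
  U (U-turn (180°)) -> North
  R (right (90° clockwise)) -> East
  U (U-turn (180°)) -> West
  R (right (90° clockwise)) -> North
  R (right (90° clockwise)) -> East
  R (right (90° clockwise)) -> South
  L (left (90° counter-clockwise)) -> East
  L (left (90° counter-clockwise)) -> North
  R (right (90° clockwise)) -> East
Final: East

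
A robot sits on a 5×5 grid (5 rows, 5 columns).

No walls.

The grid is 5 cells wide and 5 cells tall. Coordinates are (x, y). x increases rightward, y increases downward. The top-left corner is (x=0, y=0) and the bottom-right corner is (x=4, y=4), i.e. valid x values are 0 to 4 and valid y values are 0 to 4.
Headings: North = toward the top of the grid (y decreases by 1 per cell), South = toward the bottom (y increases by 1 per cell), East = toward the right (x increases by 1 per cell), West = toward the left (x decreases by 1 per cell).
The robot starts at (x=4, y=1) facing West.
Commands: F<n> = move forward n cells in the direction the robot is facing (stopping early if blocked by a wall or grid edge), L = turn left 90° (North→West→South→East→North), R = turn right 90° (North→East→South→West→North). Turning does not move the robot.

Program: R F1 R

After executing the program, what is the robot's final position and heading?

Start: (x=4, y=1), facing West
  R: turn right, now facing North
  F1: move forward 1, now at (x=4, y=0)
  R: turn right, now facing East
Final: (x=4, y=0), facing East

Answer: Final position: (x=4, y=0), facing East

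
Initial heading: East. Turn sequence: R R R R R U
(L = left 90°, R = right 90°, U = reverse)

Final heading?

Start: East
  R (right (90° clockwise)) -> South
  R (right (90° clockwise)) -> West
  R (right (90° clockwise)) -> North
  R (right (90° clockwise)) -> East
  R (right (90° clockwise)) -> South
  U (U-turn (180°)) -> North
Final: North

Answer: Final heading: North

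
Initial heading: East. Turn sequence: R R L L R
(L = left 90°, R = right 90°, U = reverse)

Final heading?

Answer: Final heading: South

Derivation:
Start: East
  R (right (90° clockwise)) -> South
  R (right (90° clockwise)) -> West
  L (left (90° counter-clockwise)) -> South
  L (left (90° counter-clockwise)) -> East
  R (right (90° clockwise)) -> South
Final: South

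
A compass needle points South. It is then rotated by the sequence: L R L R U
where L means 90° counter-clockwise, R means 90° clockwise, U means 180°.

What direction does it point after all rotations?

Start: South
  L (left (90° counter-clockwise)) -> East
  R (right (90° clockwise)) -> South
  L (left (90° counter-clockwise)) -> East
  R (right (90° clockwise)) -> South
  U (U-turn (180°)) -> North
Final: North

Answer: Final heading: North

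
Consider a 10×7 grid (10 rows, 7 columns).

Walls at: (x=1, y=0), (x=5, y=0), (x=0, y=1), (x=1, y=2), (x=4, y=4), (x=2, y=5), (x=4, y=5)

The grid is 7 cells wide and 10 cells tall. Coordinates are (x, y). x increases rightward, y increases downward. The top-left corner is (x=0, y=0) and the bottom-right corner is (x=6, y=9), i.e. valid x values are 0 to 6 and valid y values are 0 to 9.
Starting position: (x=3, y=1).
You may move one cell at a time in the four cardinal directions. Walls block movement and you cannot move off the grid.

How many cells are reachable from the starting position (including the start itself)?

BFS flood-fill from (x=3, y=1):
  Distance 0: (x=3, y=1)
  Distance 1: (x=3, y=0), (x=2, y=1), (x=4, y=1), (x=3, y=2)
  Distance 2: (x=2, y=0), (x=4, y=0), (x=1, y=1), (x=5, y=1), (x=2, y=2), (x=4, y=2), (x=3, y=3)
  Distance 3: (x=6, y=1), (x=5, y=2), (x=2, y=3), (x=4, y=3), (x=3, y=4)
  Distance 4: (x=6, y=0), (x=6, y=2), (x=1, y=3), (x=5, y=3), (x=2, y=4), (x=3, y=5)
  Distance 5: (x=0, y=3), (x=6, y=3), (x=1, y=4), (x=5, y=4), (x=3, y=6)
  Distance 6: (x=0, y=2), (x=0, y=4), (x=6, y=4), (x=1, y=5), (x=5, y=5), (x=2, y=6), (x=4, y=6), (x=3, y=7)
  Distance 7: (x=0, y=5), (x=6, y=5), (x=1, y=6), (x=5, y=6), (x=2, y=7), (x=4, y=7), (x=3, y=8)
  Distance 8: (x=0, y=6), (x=6, y=6), (x=1, y=7), (x=5, y=7), (x=2, y=8), (x=4, y=8), (x=3, y=9)
  Distance 9: (x=0, y=7), (x=6, y=7), (x=1, y=8), (x=5, y=8), (x=2, y=9), (x=4, y=9)
  Distance 10: (x=0, y=8), (x=6, y=8), (x=1, y=9), (x=5, y=9)
  Distance 11: (x=0, y=9), (x=6, y=9)
Total reachable: 62 (grid has 63 open cells total)

Answer: Reachable cells: 62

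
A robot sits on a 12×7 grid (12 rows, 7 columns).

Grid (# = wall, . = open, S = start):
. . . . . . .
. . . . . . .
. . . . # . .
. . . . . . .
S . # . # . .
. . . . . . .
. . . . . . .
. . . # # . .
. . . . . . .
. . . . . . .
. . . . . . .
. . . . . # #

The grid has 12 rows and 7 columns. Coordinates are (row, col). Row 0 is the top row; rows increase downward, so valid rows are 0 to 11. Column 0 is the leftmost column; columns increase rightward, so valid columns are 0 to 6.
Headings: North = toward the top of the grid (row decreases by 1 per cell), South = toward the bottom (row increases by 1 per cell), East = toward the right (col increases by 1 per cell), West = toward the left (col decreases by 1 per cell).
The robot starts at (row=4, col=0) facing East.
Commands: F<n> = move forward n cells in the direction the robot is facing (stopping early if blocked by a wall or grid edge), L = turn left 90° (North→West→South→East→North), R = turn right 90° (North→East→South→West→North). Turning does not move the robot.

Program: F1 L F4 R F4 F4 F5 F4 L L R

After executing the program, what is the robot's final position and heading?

Start: (row=4, col=0), facing East
  F1: move forward 1, now at (row=4, col=1)
  L: turn left, now facing North
  F4: move forward 4, now at (row=0, col=1)
  R: turn right, now facing East
  F4: move forward 4, now at (row=0, col=5)
  F4: move forward 1/4 (blocked), now at (row=0, col=6)
  F5: move forward 0/5 (blocked), now at (row=0, col=6)
  F4: move forward 0/4 (blocked), now at (row=0, col=6)
  L: turn left, now facing North
  L: turn left, now facing West
  R: turn right, now facing North
Final: (row=0, col=6), facing North

Answer: Final position: (row=0, col=6), facing North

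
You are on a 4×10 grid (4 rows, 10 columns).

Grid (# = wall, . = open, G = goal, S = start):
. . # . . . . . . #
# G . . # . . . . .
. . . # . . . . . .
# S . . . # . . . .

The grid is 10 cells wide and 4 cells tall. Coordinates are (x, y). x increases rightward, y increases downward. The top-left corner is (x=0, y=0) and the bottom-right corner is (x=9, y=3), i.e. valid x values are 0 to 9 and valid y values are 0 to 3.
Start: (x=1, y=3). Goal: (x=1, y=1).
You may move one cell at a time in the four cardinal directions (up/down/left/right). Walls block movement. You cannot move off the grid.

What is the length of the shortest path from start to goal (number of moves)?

Answer: Shortest path length: 2

Derivation:
BFS from (x=1, y=3) until reaching (x=1, y=1):
  Distance 0: (x=1, y=3)
  Distance 1: (x=1, y=2), (x=2, y=3)
  Distance 2: (x=1, y=1), (x=0, y=2), (x=2, y=2), (x=3, y=3)  <- goal reached here
One shortest path (2 moves): (x=1, y=3) -> (x=1, y=2) -> (x=1, y=1)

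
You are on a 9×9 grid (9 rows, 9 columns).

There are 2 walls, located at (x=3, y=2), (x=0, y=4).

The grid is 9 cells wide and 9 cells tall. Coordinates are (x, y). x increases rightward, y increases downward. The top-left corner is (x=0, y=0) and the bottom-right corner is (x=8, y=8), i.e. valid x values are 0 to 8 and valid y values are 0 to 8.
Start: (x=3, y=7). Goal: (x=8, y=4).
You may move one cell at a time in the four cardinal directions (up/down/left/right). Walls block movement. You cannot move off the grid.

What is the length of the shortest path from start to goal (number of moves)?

Answer: Shortest path length: 8

Derivation:
BFS from (x=3, y=7) until reaching (x=8, y=4):
  Distance 0: (x=3, y=7)
  Distance 1: (x=3, y=6), (x=2, y=7), (x=4, y=7), (x=3, y=8)
  Distance 2: (x=3, y=5), (x=2, y=6), (x=4, y=6), (x=1, y=7), (x=5, y=7), (x=2, y=8), (x=4, y=8)
  Distance 3: (x=3, y=4), (x=2, y=5), (x=4, y=5), (x=1, y=6), (x=5, y=6), (x=0, y=7), (x=6, y=7), (x=1, y=8), (x=5, y=8)
  Distance 4: (x=3, y=3), (x=2, y=4), (x=4, y=4), (x=1, y=5), (x=5, y=5), (x=0, y=6), (x=6, y=6), (x=7, y=7), (x=0, y=8), (x=6, y=8)
  Distance 5: (x=2, y=3), (x=4, y=3), (x=1, y=4), (x=5, y=4), (x=0, y=5), (x=6, y=5), (x=7, y=6), (x=8, y=7), (x=7, y=8)
  Distance 6: (x=2, y=2), (x=4, y=2), (x=1, y=3), (x=5, y=3), (x=6, y=4), (x=7, y=5), (x=8, y=6), (x=8, y=8)
  Distance 7: (x=2, y=1), (x=4, y=1), (x=1, y=2), (x=5, y=2), (x=0, y=3), (x=6, y=3), (x=7, y=4), (x=8, y=5)
  Distance 8: (x=2, y=0), (x=4, y=0), (x=1, y=1), (x=3, y=1), (x=5, y=1), (x=0, y=2), (x=6, y=2), (x=7, y=3), (x=8, y=4)  <- goal reached here
One shortest path (8 moves): (x=3, y=7) -> (x=4, y=7) -> (x=5, y=7) -> (x=6, y=7) -> (x=7, y=7) -> (x=8, y=7) -> (x=8, y=6) -> (x=8, y=5) -> (x=8, y=4)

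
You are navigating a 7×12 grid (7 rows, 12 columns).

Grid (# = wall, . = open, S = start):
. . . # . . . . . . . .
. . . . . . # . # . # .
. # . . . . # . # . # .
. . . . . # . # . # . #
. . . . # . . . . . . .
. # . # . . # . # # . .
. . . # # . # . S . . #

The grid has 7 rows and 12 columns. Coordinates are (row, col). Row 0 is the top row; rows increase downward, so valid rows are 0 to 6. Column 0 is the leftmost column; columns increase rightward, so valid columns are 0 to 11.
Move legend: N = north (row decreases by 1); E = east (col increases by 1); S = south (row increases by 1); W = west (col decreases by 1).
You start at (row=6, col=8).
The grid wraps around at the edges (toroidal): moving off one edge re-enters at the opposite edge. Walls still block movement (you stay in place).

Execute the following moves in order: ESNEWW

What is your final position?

Answer: Final position: (row=6, col=8)

Derivation:
Start: (row=6, col=8)
  E (east): (row=6, col=8) -> (row=6, col=9)
  S (south): (row=6, col=9) -> (row=0, col=9)
  N (north): (row=0, col=9) -> (row=6, col=9)
  E (east): (row=6, col=9) -> (row=6, col=10)
  W (west): (row=6, col=10) -> (row=6, col=9)
  W (west): (row=6, col=9) -> (row=6, col=8)
Final: (row=6, col=8)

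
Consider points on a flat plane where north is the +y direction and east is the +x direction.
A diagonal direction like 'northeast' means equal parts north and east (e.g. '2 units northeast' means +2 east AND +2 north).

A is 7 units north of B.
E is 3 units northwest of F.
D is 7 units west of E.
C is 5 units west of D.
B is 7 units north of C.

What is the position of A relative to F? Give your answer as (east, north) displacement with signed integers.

Place F at the origin (east=0, north=0).
  E is 3 units northwest of F: delta (east=-3, north=+3); E at (east=-3, north=3).
  D is 7 units west of E: delta (east=-7, north=+0); D at (east=-10, north=3).
  C is 5 units west of D: delta (east=-5, north=+0); C at (east=-15, north=3).
  B is 7 units north of C: delta (east=+0, north=+7); B at (east=-15, north=10).
  A is 7 units north of B: delta (east=+0, north=+7); A at (east=-15, north=17).
Therefore A relative to F: (east=-15, north=17).

Answer: A is at (east=-15, north=17) relative to F.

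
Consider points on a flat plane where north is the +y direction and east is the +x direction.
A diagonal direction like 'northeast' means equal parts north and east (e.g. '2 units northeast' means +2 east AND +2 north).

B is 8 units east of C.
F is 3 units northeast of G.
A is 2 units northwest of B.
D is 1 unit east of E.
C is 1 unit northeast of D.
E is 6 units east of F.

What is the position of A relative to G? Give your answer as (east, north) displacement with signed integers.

Place G at the origin (east=0, north=0).
  F is 3 units northeast of G: delta (east=+3, north=+3); F at (east=3, north=3).
  E is 6 units east of F: delta (east=+6, north=+0); E at (east=9, north=3).
  D is 1 unit east of E: delta (east=+1, north=+0); D at (east=10, north=3).
  C is 1 unit northeast of D: delta (east=+1, north=+1); C at (east=11, north=4).
  B is 8 units east of C: delta (east=+8, north=+0); B at (east=19, north=4).
  A is 2 units northwest of B: delta (east=-2, north=+2); A at (east=17, north=6).
Therefore A relative to G: (east=17, north=6).

Answer: A is at (east=17, north=6) relative to G.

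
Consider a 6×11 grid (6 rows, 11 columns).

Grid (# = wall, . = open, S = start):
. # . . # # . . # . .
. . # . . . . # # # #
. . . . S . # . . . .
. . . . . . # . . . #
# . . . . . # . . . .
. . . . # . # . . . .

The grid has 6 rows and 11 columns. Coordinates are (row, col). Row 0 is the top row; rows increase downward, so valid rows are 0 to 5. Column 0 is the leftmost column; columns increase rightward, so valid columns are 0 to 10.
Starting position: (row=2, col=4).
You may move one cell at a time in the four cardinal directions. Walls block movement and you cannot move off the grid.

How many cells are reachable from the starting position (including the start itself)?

Answer: Reachable cells: 33

Derivation:
BFS flood-fill from (row=2, col=4):
  Distance 0: (row=2, col=4)
  Distance 1: (row=1, col=4), (row=2, col=3), (row=2, col=5), (row=3, col=4)
  Distance 2: (row=1, col=3), (row=1, col=5), (row=2, col=2), (row=3, col=3), (row=3, col=5), (row=4, col=4)
  Distance 3: (row=0, col=3), (row=1, col=6), (row=2, col=1), (row=3, col=2), (row=4, col=3), (row=4, col=5)
  Distance 4: (row=0, col=2), (row=0, col=6), (row=1, col=1), (row=2, col=0), (row=3, col=1), (row=4, col=2), (row=5, col=3), (row=5, col=5)
  Distance 5: (row=0, col=7), (row=1, col=0), (row=3, col=0), (row=4, col=1), (row=5, col=2)
  Distance 6: (row=0, col=0), (row=5, col=1)
  Distance 7: (row=5, col=0)
Total reachable: 33 (grid has 50 open cells total)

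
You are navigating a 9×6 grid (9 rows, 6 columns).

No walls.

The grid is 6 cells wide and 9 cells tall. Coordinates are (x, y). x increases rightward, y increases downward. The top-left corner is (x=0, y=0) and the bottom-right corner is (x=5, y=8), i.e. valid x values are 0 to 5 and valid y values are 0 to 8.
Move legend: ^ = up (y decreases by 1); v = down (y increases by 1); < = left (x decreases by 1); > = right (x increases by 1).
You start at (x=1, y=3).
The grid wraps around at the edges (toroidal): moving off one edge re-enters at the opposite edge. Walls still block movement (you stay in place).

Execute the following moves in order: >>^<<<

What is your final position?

Answer: Final position: (x=0, y=2)

Derivation:
Start: (x=1, y=3)
  > (right): (x=1, y=3) -> (x=2, y=3)
  > (right): (x=2, y=3) -> (x=3, y=3)
  ^ (up): (x=3, y=3) -> (x=3, y=2)
  < (left): (x=3, y=2) -> (x=2, y=2)
  < (left): (x=2, y=2) -> (x=1, y=2)
  < (left): (x=1, y=2) -> (x=0, y=2)
Final: (x=0, y=2)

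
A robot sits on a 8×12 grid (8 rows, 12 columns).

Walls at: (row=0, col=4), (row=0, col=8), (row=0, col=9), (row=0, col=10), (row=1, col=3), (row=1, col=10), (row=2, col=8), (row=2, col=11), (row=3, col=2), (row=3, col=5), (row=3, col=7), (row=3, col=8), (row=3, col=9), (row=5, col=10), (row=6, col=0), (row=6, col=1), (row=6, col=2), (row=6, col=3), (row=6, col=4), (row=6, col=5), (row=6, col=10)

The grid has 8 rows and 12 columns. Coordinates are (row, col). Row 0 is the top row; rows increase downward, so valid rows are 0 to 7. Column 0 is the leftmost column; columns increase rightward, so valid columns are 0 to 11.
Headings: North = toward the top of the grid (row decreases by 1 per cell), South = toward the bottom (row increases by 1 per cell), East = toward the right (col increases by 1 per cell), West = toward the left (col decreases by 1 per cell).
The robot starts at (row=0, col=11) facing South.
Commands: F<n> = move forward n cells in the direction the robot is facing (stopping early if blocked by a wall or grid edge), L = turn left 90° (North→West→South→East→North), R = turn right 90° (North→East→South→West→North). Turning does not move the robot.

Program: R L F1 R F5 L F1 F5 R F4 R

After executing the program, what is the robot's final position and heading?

Start: (row=0, col=11), facing South
  R: turn right, now facing West
  L: turn left, now facing South
  F1: move forward 1, now at (row=1, col=11)
  R: turn right, now facing West
  F5: move forward 0/5 (blocked), now at (row=1, col=11)
  L: turn left, now facing South
  F1: move forward 0/1 (blocked), now at (row=1, col=11)
  F5: move forward 0/5 (blocked), now at (row=1, col=11)
  R: turn right, now facing West
  F4: move forward 0/4 (blocked), now at (row=1, col=11)
  R: turn right, now facing North
Final: (row=1, col=11), facing North

Answer: Final position: (row=1, col=11), facing North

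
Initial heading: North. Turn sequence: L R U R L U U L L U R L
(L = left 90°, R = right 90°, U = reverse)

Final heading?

Answer: Final heading: South

Derivation:
Start: North
  L (left (90° counter-clockwise)) -> West
  R (right (90° clockwise)) -> North
  U (U-turn (180°)) -> South
  R (right (90° clockwise)) -> West
  L (left (90° counter-clockwise)) -> South
  U (U-turn (180°)) -> North
  U (U-turn (180°)) -> South
  L (left (90° counter-clockwise)) -> East
  L (left (90° counter-clockwise)) -> North
  U (U-turn (180°)) -> South
  R (right (90° clockwise)) -> West
  L (left (90° counter-clockwise)) -> South
Final: South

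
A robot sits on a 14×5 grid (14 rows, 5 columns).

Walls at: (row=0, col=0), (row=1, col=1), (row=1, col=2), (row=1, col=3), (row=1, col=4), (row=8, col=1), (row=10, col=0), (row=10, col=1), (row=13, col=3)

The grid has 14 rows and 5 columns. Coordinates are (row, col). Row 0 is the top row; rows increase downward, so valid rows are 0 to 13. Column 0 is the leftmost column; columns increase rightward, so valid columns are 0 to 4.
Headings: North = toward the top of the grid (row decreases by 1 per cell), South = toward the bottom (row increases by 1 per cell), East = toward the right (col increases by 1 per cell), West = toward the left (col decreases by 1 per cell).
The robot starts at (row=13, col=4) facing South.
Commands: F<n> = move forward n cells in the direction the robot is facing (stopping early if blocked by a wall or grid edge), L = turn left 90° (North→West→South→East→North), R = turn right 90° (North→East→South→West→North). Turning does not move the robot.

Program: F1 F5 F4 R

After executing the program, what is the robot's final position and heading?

Answer: Final position: (row=13, col=4), facing West

Derivation:
Start: (row=13, col=4), facing South
  F1: move forward 0/1 (blocked), now at (row=13, col=4)
  F5: move forward 0/5 (blocked), now at (row=13, col=4)
  F4: move forward 0/4 (blocked), now at (row=13, col=4)
  R: turn right, now facing West
Final: (row=13, col=4), facing West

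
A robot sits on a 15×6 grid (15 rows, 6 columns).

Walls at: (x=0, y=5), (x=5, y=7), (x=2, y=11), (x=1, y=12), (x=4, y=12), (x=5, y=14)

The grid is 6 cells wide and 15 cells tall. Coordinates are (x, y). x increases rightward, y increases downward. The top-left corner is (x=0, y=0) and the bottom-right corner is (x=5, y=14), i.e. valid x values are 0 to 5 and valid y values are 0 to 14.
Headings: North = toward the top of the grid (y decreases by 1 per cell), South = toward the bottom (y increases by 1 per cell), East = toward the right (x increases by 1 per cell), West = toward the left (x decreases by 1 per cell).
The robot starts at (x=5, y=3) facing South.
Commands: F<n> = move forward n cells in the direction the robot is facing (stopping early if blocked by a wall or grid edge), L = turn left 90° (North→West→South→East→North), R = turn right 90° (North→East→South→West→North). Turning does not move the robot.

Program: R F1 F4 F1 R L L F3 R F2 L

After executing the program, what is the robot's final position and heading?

Answer: Final position: (x=0, y=4), facing South

Derivation:
Start: (x=5, y=3), facing South
  R: turn right, now facing West
  F1: move forward 1, now at (x=4, y=3)
  F4: move forward 4, now at (x=0, y=3)
  F1: move forward 0/1 (blocked), now at (x=0, y=3)
  R: turn right, now facing North
  L: turn left, now facing West
  L: turn left, now facing South
  F3: move forward 1/3 (blocked), now at (x=0, y=4)
  R: turn right, now facing West
  F2: move forward 0/2 (blocked), now at (x=0, y=4)
  L: turn left, now facing South
Final: (x=0, y=4), facing South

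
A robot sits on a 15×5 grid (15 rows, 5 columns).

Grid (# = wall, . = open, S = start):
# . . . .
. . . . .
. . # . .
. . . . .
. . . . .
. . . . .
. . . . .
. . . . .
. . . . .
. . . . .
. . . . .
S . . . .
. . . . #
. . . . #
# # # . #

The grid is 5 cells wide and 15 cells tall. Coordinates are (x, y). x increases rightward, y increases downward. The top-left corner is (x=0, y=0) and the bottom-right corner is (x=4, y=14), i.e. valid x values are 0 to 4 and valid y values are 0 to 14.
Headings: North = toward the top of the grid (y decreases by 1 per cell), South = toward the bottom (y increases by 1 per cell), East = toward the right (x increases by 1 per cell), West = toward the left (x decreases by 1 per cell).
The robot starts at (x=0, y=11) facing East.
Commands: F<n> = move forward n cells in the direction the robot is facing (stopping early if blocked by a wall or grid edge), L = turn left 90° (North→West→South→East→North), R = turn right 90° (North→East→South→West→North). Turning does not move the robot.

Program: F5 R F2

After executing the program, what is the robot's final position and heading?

Start: (x=0, y=11), facing East
  F5: move forward 4/5 (blocked), now at (x=4, y=11)
  R: turn right, now facing South
  F2: move forward 0/2 (blocked), now at (x=4, y=11)
Final: (x=4, y=11), facing South

Answer: Final position: (x=4, y=11), facing South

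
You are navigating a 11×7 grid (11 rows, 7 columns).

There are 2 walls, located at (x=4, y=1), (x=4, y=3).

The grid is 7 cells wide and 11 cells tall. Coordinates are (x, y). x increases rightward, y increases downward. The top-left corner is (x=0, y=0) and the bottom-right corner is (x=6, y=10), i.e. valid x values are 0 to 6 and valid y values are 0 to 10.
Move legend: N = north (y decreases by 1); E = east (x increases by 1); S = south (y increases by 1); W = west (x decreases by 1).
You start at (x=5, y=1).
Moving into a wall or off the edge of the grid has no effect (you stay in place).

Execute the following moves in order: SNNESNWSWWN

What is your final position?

Answer: Final position: (x=5, y=0)

Derivation:
Start: (x=5, y=1)
  S (south): (x=5, y=1) -> (x=5, y=2)
  N (north): (x=5, y=2) -> (x=5, y=1)
  N (north): (x=5, y=1) -> (x=5, y=0)
  E (east): (x=5, y=0) -> (x=6, y=0)
  S (south): (x=6, y=0) -> (x=6, y=1)
  N (north): (x=6, y=1) -> (x=6, y=0)
  W (west): (x=6, y=0) -> (x=5, y=0)
  S (south): (x=5, y=0) -> (x=5, y=1)
  W (west): blocked, stay at (x=5, y=1)
  W (west): blocked, stay at (x=5, y=1)
  N (north): (x=5, y=1) -> (x=5, y=0)
Final: (x=5, y=0)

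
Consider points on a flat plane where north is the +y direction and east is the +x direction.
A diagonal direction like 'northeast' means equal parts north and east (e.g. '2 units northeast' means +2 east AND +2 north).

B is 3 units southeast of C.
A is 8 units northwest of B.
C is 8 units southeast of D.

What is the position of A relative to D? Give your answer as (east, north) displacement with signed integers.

Answer: A is at (east=3, north=-3) relative to D.

Derivation:
Place D at the origin (east=0, north=0).
  C is 8 units southeast of D: delta (east=+8, north=-8); C at (east=8, north=-8).
  B is 3 units southeast of C: delta (east=+3, north=-3); B at (east=11, north=-11).
  A is 8 units northwest of B: delta (east=-8, north=+8); A at (east=3, north=-3).
Therefore A relative to D: (east=3, north=-3).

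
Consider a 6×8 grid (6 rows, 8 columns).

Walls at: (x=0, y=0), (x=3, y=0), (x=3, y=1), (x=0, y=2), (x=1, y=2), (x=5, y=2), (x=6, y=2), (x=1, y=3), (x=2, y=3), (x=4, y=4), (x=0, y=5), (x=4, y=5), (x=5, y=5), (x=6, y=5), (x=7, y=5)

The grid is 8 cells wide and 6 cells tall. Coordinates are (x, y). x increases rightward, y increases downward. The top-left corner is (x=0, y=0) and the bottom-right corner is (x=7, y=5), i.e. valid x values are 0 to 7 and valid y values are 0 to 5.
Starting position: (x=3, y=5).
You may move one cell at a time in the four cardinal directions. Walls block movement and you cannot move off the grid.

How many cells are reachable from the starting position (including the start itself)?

Answer: Reachable cells: 33

Derivation:
BFS flood-fill from (x=3, y=5):
  Distance 0: (x=3, y=5)
  Distance 1: (x=3, y=4), (x=2, y=5)
  Distance 2: (x=3, y=3), (x=2, y=4), (x=1, y=5)
  Distance 3: (x=3, y=2), (x=4, y=3), (x=1, y=4)
  Distance 4: (x=2, y=2), (x=4, y=2), (x=5, y=3), (x=0, y=4)
  Distance 5: (x=2, y=1), (x=4, y=1), (x=0, y=3), (x=6, y=3), (x=5, y=4)
  Distance 6: (x=2, y=0), (x=4, y=0), (x=1, y=1), (x=5, y=1), (x=7, y=3), (x=6, y=4)
  Distance 7: (x=1, y=0), (x=5, y=0), (x=0, y=1), (x=6, y=1), (x=7, y=2), (x=7, y=4)
  Distance 8: (x=6, y=0), (x=7, y=1)
  Distance 9: (x=7, y=0)
Total reachable: 33 (grid has 33 open cells total)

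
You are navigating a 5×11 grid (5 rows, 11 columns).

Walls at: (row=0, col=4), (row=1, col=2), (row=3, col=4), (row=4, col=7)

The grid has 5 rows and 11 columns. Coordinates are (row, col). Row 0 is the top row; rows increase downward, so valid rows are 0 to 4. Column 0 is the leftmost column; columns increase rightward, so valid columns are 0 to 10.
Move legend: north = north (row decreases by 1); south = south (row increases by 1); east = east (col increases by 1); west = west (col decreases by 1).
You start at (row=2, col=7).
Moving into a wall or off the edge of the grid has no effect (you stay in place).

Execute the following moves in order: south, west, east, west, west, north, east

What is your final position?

Start: (row=2, col=7)
  south (south): (row=2, col=7) -> (row=3, col=7)
  west (west): (row=3, col=7) -> (row=3, col=6)
  east (east): (row=3, col=6) -> (row=3, col=7)
  west (west): (row=3, col=7) -> (row=3, col=6)
  west (west): (row=3, col=6) -> (row=3, col=5)
  north (north): (row=3, col=5) -> (row=2, col=5)
  east (east): (row=2, col=5) -> (row=2, col=6)
Final: (row=2, col=6)

Answer: Final position: (row=2, col=6)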